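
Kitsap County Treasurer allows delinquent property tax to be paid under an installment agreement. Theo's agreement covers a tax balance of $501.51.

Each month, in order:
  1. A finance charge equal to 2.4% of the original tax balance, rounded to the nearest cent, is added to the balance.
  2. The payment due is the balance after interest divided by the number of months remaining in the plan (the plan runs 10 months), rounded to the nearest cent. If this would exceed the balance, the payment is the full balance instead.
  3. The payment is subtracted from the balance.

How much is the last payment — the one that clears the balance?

Month 1: opening $501.51; interest $12.04 → $513.55; payment $51.36; balance $462.19
Month 2: opening $462.19; interest $12.04 → $474.23; payment $52.69; balance $421.54
Month 3: opening $421.54; interest $12.04 → $433.58; payment $54.20; balance $379.38
Month 4: opening $379.38; interest $12.04 → $391.42; payment $55.92; balance $335.50
Month 5: opening $335.50; interest $12.04 → $347.54; payment $57.92; balance $289.62
Month 6: opening $289.62; interest $12.04 → $301.66; payment $60.33; balance $241.33
Month 7: opening $241.33; interest $12.04 → $253.37; payment $63.34; balance $190.03
Month 8: opening $190.03; interest $12.04 → $202.07; payment $67.36; balance $134.71
Month 9: opening $134.71; interest $12.04 → $146.75; payment $73.38; balance $73.37
Month 10: opening $73.37; interest $12.04 → $85.41; payment $85.41; balance $0.00

$85.41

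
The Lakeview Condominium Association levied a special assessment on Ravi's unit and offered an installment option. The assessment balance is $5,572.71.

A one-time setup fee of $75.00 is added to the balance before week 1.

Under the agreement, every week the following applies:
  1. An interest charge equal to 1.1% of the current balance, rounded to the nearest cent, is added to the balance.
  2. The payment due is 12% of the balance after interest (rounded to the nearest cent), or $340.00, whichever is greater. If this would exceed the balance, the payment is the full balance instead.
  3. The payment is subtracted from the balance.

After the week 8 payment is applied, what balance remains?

$2,178.97

# | Opening | Interest | Payment | End bal
1 | $5,647.71 | $62.12 | $685.18 | $5,024.65
2 | $5,024.65 | $55.27 | $609.59 | $4,470.33
3 | $4,470.33 | $49.17 | $542.34 | $3,977.16
4 | $3,977.16 | $43.75 | $482.51 | $3,538.40
5 | $3,538.40 | $38.92 | $429.28 | $3,148.04
6 | $3,148.04 | $34.63 | $381.92 | $2,800.75
7 | $2,800.75 | $30.81 | $340.00 | $2,491.56
8 | $2,491.56 | $27.41 | $340.00 | $2,178.97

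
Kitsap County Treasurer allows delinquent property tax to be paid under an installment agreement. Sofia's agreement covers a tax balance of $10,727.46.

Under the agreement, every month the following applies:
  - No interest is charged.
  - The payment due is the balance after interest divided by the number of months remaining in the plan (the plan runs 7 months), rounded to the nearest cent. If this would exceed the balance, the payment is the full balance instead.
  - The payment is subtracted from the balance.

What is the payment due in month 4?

$1,532.50

Month 1: opening $10,727.46; payment $1,532.49; balance $9,194.97
Month 2: opening $9,194.97; payment $1,532.50; balance $7,662.47
Month 3: opening $7,662.47; payment $1,532.49; balance $6,129.98
Month 4: opening $6,129.98; payment $1,532.50; balance $4,597.48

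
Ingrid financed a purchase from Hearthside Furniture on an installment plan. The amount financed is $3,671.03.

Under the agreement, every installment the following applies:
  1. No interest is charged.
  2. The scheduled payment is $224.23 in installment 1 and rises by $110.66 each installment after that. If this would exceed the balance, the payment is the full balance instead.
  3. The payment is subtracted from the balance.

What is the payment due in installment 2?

$334.89

Installment 1: $3,671.03 − $224.23 → $3,446.80
Installment 2: $3,446.80 − $334.89 → $3,111.91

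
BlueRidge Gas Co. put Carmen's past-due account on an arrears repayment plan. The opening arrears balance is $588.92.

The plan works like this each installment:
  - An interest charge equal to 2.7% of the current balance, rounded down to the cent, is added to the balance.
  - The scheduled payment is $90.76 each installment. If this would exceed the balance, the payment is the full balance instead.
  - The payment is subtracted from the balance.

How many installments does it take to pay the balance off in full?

Installment 1: opening $588.92; interest $15.90 → $604.82; payment $90.76; balance $514.06
Installment 2: opening $514.06; interest $13.87 → $527.93; payment $90.76; balance $437.17
Installment 3: opening $437.17; interest $11.80 → $448.97; payment $90.76; balance $358.21
Installment 4: opening $358.21; interest $9.67 → $367.88; payment $90.76; balance $277.12
Installment 5: opening $277.12; interest $7.48 → $284.60; payment $90.76; balance $193.84
Installment 6: opening $193.84; interest $5.23 → $199.07; payment $90.76; balance $108.31
Installment 7: opening $108.31; interest $2.92 → $111.23; payment $90.76; balance $20.47
Installment 8: opening $20.47; interest $0.55 → $21.02; payment $21.02; balance $0.00
Balance reaches $0.00 in installment 8.

8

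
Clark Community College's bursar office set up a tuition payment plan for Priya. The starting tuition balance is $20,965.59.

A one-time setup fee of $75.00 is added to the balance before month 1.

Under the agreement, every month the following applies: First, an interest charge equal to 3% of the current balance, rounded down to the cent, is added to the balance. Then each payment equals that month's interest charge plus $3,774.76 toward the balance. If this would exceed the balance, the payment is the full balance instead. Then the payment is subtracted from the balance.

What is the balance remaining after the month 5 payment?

$2,166.79

Month 1: opening $21,040.59; interest $631.21 → $21,671.80; payment $4,405.97; balance $17,265.83
Month 2: opening $17,265.83; interest $517.97 → $17,783.80; payment $4,292.73; balance $13,491.07
Month 3: opening $13,491.07; interest $404.73 → $13,895.80; payment $4,179.49; balance $9,716.31
Month 4: opening $9,716.31; interest $291.48 → $10,007.79; payment $4,066.24; balance $5,941.55
Month 5: opening $5,941.55; interest $178.24 → $6,119.79; payment $3,953.00; balance $2,166.79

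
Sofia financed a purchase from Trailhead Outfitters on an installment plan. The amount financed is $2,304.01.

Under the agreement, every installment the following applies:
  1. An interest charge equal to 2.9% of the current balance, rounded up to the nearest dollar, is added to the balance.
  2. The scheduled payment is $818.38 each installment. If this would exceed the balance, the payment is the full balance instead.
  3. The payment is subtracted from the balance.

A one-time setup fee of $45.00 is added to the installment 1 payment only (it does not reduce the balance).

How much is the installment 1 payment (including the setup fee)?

# | Opening | Interest | Payment | Fee | End bal
1 | $2,304.01 | $67.00 | $818.38 | $45.00 | $1,552.63

$863.38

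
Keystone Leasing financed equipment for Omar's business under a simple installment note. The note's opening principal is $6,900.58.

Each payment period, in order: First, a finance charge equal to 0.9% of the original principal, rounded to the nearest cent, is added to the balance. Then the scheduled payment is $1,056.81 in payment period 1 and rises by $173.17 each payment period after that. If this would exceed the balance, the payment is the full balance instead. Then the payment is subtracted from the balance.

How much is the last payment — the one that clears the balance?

$257.49

Payment period 1: opening $6,900.58; interest $62.11 → $6,962.69; payment $1,056.81; balance $5,905.88
Payment period 2: opening $5,905.88; interest $62.11 → $5,967.99; payment $1,229.98; balance $4,738.01
Payment period 3: opening $4,738.01; interest $62.11 → $4,800.12; payment $1,403.15; balance $3,396.97
Payment period 4: opening $3,396.97; interest $62.11 → $3,459.08; payment $1,576.32; balance $1,882.76
Payment period 5: opening $1,882.76; interest $62.11 → $1,944.87; payment $1,749.49; balance $195.38
Payment period 6: opening $195.38; interest $62.11 → $257.49; payment $257.49; balance $0.00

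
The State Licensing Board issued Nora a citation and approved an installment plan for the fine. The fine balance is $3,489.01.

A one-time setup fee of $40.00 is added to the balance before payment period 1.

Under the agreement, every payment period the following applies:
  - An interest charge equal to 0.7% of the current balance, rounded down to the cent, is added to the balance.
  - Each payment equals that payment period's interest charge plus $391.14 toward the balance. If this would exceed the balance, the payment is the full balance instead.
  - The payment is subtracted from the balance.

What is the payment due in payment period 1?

$415.84

Payment period 1: $3,529.01 +$24.70 interest = $3,553.71; pay $415.84 → $3,137.87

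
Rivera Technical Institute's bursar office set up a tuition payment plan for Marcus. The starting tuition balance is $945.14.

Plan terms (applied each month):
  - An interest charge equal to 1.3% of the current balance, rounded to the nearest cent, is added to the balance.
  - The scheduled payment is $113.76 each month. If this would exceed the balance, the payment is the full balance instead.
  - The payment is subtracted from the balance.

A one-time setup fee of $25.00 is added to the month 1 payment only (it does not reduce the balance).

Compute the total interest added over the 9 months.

Month 1: opening $945.14; interest $12.29 → $957.43; payment $113.76 (+ $25.00 fee); balance $843.67
Month 2: opening $843.67; interest $10.97 → $854.64; payment $113.76; balance $740.88
Month 3: opening $740.88; interest $9.63 → $750.51; payment $113.76; balance $636.75
Month 4: opening $636.75; interest $8.28 → $645.03; payment $113.76; balance $531.27
Month 5: opening $531.27; interest $6.91 → $538.18; payment $113.76; balance $424.42
Month 6: opening $424.42; interest $5.52 → $429.94; payment $113.76; balance $316.18
Month 7: opening $316.18; interest $4.11 → $320.29; payment $113.76; balance $206.53
Month 8: opening $206.53; interest $2.68 → $209.21; payment $113.76; balance $95.45
Month 9: opening $95.45; interest $1.24 → $96.69; payment $96.69; balance $0.00
Total interest: $12.29 + $10.97 + $9.63 + $8.28 + $6.91 + $5.52 + $4.11 + $2.68 + $1.24 = $61.63

$61.63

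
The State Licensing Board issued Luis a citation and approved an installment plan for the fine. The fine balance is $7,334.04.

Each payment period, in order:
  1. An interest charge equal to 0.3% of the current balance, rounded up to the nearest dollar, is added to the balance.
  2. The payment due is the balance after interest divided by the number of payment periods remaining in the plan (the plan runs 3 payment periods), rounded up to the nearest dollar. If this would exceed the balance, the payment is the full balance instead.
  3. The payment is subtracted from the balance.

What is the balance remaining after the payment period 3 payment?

# | Opening | Interest | Payment | End bal
1 | $7,334.04 | $23.00 | $2,453.00 | $4,904.04
2 | $4,904.04 | $15.00 | $2,460.00 | $2,459.04
3 | $2,459.04 | $8.00 | $2,467.04 | $0.00

$0.00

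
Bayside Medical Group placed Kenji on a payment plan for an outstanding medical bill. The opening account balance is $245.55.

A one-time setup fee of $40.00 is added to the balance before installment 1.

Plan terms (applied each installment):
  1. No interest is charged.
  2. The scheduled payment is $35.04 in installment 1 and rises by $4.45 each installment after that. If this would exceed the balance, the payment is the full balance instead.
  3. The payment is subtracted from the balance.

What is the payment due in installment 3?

$43.94

# | Opening | Payment | End bal
1 | $285.55 | $35.04 | $250.51
2 | $250.51 | $39.49 | $211.02
3 | $211.02 | $43.94 | $167.08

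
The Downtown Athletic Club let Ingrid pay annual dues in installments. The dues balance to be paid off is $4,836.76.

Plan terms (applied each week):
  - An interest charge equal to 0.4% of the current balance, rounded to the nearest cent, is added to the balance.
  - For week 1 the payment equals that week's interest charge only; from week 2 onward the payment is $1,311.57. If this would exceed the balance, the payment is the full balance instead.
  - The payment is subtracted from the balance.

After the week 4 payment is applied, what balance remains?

$944.57

Week 1: opening $4,836.76; interest $19.35 → $4,856.11; payment $19.35; balance $4,836.76
Week 2: opening $4,836.76; interest $19.35 → $4,856.11; payment $1,311.57; balance $3,544.54
Week 3: opening $3,544.54; interest $14.18 → $3,558.72; payment $1,311.57; balance $2,247.15
Week 4: opening $2,247.15; interest $8.99 → $2,256.14; payment $1,311.57; balance $944.57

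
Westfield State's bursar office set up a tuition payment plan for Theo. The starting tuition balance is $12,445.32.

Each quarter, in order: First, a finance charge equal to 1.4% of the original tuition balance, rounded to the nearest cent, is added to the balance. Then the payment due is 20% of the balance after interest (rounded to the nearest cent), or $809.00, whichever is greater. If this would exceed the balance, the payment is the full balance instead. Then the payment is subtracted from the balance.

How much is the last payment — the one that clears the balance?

# | Opening | Interest | Payment | End bal
1 | $12,445.32 | $174.23 | $2,523.91 | $10,095.64
2 | $10,095.64 | $174.23 | $2,053.97 | $8,215.90
3 | $8,215.90 | $174.23 | $1,678.03 | $6,712.10
4 | $6,712.10 | $174.23 | $1,377.27 | $5,509.06
5 | $5,509.06 | $174.23 | $1,136.66 | $4,546.63
6 | $4,546.63 | $174.23 | $944.17 | $3,776.69
7 | $3,776.69 | $174.23 | $809.00 | $3,141.92
8 | $3,141.92 | $174.23 | $809.00 | $2,507.15
9 | $2,507.15 | $174.23 | $809.00 | $1,872.38
10 | $1,872.38 | $174.23 | $809.00 | $1,237.61
11 | $1,237.61 | $174.23 | $809.00 | $602.84
12 | $602.84 | $174.23 | $777.07 | $0.00

$777.07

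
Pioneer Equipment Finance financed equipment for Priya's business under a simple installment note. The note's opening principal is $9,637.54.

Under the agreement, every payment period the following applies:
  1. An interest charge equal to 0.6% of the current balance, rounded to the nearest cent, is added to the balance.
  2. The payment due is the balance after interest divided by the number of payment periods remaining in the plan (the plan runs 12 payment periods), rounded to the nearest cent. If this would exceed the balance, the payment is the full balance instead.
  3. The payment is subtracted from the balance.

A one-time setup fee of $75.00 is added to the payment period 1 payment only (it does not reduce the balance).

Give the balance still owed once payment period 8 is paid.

$3,369.99

Payment period 1: opening $9,637.54; interest $57.83 → $9,695.37; payment $807.95 (+ $75.00 fee); balance $8,887.42
Payment period 2: opening $8,887.42; interest $53.32 → $8,940.74; payment $812.79; balance $8,127.95
Payment period 3: opening $8,127.95; interest $48.77 → $8,176.72; payment $817.67; balance $7,359.05
Payment period 4: opening $7,359.05; interest $44.15 → $7,403.20; payment $822.58; balance $6,580.62
Payment period 5: opening $6,580.62; interest $39.48 → $6,620.10; payment $827.51; balance $5,792.59
Payment period 6: opening $5,792.59; interest $34.76 → $5,827.35; payment $832.48; balance $4,994.87
Payment period 7: opening $4,994.87; interest $29.97 → $5,024.84; payment $837.47; balance $4,187.37
Payment period 8: opening $4,187.37; interest $25.12 → $4,212.49; payment $842.50; balance $3,369.99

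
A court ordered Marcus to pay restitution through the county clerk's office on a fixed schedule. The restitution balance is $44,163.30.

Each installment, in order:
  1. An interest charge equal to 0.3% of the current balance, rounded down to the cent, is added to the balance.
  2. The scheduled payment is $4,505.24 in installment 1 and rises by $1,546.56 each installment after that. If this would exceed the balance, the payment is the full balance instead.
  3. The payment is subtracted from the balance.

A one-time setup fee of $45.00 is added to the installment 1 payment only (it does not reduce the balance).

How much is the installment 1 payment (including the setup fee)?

Installment 1: $44,163.30 +$132.48 interest = $44,295.78; pay $4,505.24 (+ $45.00 fee) → $39,790.54

$4,550.24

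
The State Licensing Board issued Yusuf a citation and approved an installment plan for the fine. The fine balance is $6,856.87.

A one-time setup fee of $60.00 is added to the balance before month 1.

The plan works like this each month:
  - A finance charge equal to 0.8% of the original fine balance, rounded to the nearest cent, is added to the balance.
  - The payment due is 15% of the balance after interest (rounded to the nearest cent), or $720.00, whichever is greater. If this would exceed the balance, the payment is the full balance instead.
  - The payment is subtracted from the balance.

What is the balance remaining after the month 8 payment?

Month 1: opening $6,916.87; interest $54.85 → $6,971.72; payment $1,045.76; balance $5,925.96
Month 2: opening $5,925.96; interest $54.85 → $5,980.81; payment $897.12; balance $5,083.69
Month 3: opening $5,083.69; interest $54.85 → $5,138.54; payment $770.78; balance $4,367.76
Month 4: opening $4,367.76; interest $54.85 → $4,422.61; payment $720.00; balance $3,702.61
Month 5: opening $3,702.61; interest $54.85 → $3,757.46; payment $720.00; balance $3,037.46
Month 6: opening $3,037.46; interest $54.85 → $3,092.31; payment $720.00; balance $2,372.31
Month 7: opening $2,372.31; interest $54.85 → $2,427.16; payment $720.00; balance $1,707.16
Month 8: opening $1,707.16; interest $54.85 → $1,762.01; payment $720.00; balance $1,042.01

$1,042.01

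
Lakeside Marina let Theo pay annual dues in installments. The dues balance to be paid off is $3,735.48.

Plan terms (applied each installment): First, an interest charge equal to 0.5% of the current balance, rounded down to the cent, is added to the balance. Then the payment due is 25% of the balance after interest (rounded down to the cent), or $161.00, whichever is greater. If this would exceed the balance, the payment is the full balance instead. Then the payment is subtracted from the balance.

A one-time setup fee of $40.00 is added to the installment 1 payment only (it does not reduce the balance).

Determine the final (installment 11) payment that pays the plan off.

$38.87

Installment 1: opening $3,735.48; interest $18.67 → $3,754.15; payment $938.53 (+ $40.00 fee); balance $2,815.62
Installment 2: opening $2,815.62; interest $14.07 → $2,829.69; payment $707.42; balance $2,122.27
Installment 3: opening $2,122.27; interest $10.61 → $2,132.88; payment $533.22; balance $1,599.66
Installment 4: opening $1,599.66; interest $7.99 → $1,607.65; payment $401.91; balance $1,205.74
Installment 5: opening $1,205.74; interest $6.02 → $1,211.76; payment $302.94; balance $908.82
Installment 6: opening $908.82; interest $4.54 → $913.36; payment $228.34; balance $685.02
Installment 7: opening $685.02; interest $3.42 → $688.44; payment $172.11; balance $516.33
Installment 8: opening $516.33; interest $2.58 → $518.91; payment $161.00; balance $357.91
Installment 9: opening $357.91; interest $1.78 → $359.69; payment $161.00; balance $198.69
Installment 10: opening $198.69; interest $0.99 → $199.68; payment $161.00; balance $38.68
Installment 11: opening $38.68; interest $0.19 → $38.87; payment $38.87; balance $0.00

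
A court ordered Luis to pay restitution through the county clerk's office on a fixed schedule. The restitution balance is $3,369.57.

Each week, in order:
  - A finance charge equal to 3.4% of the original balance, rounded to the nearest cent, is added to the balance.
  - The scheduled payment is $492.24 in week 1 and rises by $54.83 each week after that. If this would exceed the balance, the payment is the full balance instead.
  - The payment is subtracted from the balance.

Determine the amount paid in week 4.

$656.73

Week 1: $3,369.57 +$114.57 interest = $3,484.14; pay $492.24 → $2,991.90
Week 2: $2,991.90 +$114.57 interest = $3,106.47; pay $547.07 → $2,559.40
Week 3: $2,559.40 +$114.57 interest = $2,673.97; pay $601.90 → $2,072.07
Week 4: $2,072.07 +$114.57 interest = $2,186.64; pay $656.73 → $1,529.91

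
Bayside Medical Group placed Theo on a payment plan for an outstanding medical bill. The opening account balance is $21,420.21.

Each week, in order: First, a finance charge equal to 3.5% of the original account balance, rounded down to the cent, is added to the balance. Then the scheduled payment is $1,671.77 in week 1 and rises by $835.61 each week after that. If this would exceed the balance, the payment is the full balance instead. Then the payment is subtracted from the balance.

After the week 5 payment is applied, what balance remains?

$8,453.76

# | Opening | Interest | Payment | End bal
1 | $21,420.21 | $749.70 | $1,671.77 | $20,498.14
2 | $20,498.14 | $749.70 | $2,507.38 | $18,740.46
3 | $18,740.46 | $749.70 | $3,342.99 | $16,147.17
4 | $16,147.17 | $749.70 | $4,178.60 | $12,718.27
5 | $12,718.27 | $749.70 | $5,014.21 | $8,453.76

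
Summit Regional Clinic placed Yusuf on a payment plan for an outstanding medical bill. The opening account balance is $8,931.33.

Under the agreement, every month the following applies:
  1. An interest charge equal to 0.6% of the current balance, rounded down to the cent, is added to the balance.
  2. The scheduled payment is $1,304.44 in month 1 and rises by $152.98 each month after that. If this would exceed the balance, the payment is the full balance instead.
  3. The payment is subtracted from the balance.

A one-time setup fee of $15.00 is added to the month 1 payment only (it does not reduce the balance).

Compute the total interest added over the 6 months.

# | Opening | Interest | Payment | Fee | End bal
1 | $8,931.33 | $53.58 | $1,304.44 | $15.00 | $7,680.47
2 | $7,680.47 | $46.08 | $1,457.42 | — | $6,269.13
3 | $6,269.13 | $37.61 | $1,610.40 | — | $4,696.34
4 | $4,696.34 | $28.17 | $1,763.38 | — | $2,961.13
5 | $2,961.13 | $17.76 | $1,916.36 | — | $1,062.53
6 | $1,062.53 | $6.37 | $1,068.90 | — | $0.00
Total interest: $53.58 + $46.08 + $37.61 + $28.17 + $17.76 + $6.37 = $189.57

$189.57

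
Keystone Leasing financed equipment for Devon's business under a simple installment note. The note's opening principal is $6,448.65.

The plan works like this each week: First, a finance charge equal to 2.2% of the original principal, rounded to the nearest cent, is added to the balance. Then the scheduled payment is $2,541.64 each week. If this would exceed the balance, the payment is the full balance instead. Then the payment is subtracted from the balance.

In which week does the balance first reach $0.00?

Week 1: $6,448.65 +$141.87 interest = $6,590.52; pay $2,541.64 → $4,048.88
Week 2: $4,048.88 +$141.87 interest = $4,190.75; pay $2,541.64 → $1,649.11
Week 3: $1,649.11 +$141.87 interest = $1,790.98; pay $1,790.98 → $0.00
Balance reaches $0.00 in week 3.

3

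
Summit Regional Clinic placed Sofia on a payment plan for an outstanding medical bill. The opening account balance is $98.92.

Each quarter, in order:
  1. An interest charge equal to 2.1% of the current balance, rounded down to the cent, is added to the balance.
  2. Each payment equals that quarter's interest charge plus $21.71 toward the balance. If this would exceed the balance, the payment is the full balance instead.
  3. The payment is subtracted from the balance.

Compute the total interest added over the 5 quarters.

$5.80

Quarter 1: $98.92 +$2.07 interest = $100.99; pay $23.78 → $77.21
Quarter 2: $77.21 +$1.62 interest = $78.83; pay $23.33 → $55.50
Quarter 3: $55.50 +$1.16 interest = $56.66; pay $22.87 → $33.79
Quarter 4: $33.79 +$0.70 interest = $34.49; pay $22.41 → $12.08
Quarter 5: $12.08 +$0.25 interest = $12.33; pay $12.33 → $0.00
Total interest: $2.07 + $1.62 + $1.16 + $0.70 + $0.25 = $5.80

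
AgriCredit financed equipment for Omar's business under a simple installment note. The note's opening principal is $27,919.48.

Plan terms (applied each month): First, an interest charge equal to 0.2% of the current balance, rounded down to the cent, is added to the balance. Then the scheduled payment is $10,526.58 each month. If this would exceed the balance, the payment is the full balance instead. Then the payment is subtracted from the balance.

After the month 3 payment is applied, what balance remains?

$0.00

# | Opening | Interest | Payment | End bal
1 | $27,919.48 | $55.83 | $10,526.58 | $17,448.73
2 | $17,448.73 | $34.89 | $10,526.58 | $6,957.04
3 | $6,957.04 | $13.91 | $6,970.95 | $0.00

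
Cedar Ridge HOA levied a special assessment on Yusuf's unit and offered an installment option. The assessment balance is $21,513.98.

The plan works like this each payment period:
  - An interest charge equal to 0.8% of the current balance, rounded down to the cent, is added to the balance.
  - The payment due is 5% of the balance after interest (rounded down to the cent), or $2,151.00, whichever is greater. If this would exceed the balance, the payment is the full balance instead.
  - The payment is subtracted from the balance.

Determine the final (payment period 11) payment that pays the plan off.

Payment period 1: $21,513.98 +$172.11 interest = $21,686.09; pay $2,151.00 → $19,535.09
Payment period 2: $19,535.09 +$156.28 interest = $19,691.37; pay $2,151.00 → $17,540.37
Payment period 3: $17,540.37 +$140.32 interest = $17,680.69; pay $2,151.00 → $15,529.69
Payment period 4: $15,529.69 +$124.23 interest = $15,653.92; pay $2,151.00 → $13,502.92
Payment period 5: $13,502.92 +$108.02 interest = $13,610.94; pay $2,151.00 → $11,459.94
Payment period 6: $11,459.94 +$91.67 interest = $11,551.61; pay $2,151.00 → $9,400.61
Payment period 7: $9,400.61 +$75.20 interest = $9,475.81; pay $2,151.00 → $7,324.81
Payment period 8: $7,324.81 +$58.59 interest = $7,383.40; pay $2,151.00 → $5,232.40
Payment period 9: $5,232.40 +$41.85 interest = $5,274.25; pay $2,151.00 → $3,123.25
Payment period 10: $3,123.25 +$24.98 interest = $3,148.23; pay $2,151.00 → $997.23
Payment period 11: $997.23 +$7.97 interest = $1,005.20; pay $1,005.20 → $0.00

$1,005.20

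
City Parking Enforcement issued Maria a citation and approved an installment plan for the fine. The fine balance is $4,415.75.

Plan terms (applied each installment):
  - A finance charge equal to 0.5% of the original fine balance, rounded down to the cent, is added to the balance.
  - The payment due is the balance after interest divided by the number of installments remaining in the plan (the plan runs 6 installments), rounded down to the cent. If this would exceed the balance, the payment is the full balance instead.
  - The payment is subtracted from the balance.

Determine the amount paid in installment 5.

Installment 1: $4,415.75 +$22.07 interest = $4,437.82; pay $739.63 → $3,698.19
Installment 2: $3,698.19 +$22.07 interest = $3,720.26; pay $744.05 → $2,976.21
Installment 3: $2,976.21 +$22.07 interest = $2,998.28; pay $749.57 → $2,248.71
Installment 4: $2,248.71 +$22.07 interest = $2,270.78; pay $756.92 → $1,513.86
Installment 5: $1,513.86 +$22.07 interest = $1,535.93; pay $767.96 → $767.97

$767.96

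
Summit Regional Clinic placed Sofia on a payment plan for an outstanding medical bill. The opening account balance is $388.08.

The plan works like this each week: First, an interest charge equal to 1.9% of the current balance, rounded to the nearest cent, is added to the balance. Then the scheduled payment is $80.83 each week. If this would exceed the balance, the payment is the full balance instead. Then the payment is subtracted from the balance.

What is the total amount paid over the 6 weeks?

$410.86

Week 1: $388.08 +$7.37 interest = $395.45; pay $80.83 → $314.62
Week 2: $314.62 +$5.98 interest = $320.60; pay $80.83 → $239.77
Week 3: $239.77 +$4.56 interest = $244.33; pay $80.83 → $163.50
Week 4: $163.50 +$3.11 interest = $166.61; pay $80.83 → $85.78
Week 5: $85.78 +$1.63 interest = $87.41; pay $80.83 → $6.58
Week 6: $6.58 +$0.13 interest = $6.71; pay $6.71 → $0.00
Total paid: $410.86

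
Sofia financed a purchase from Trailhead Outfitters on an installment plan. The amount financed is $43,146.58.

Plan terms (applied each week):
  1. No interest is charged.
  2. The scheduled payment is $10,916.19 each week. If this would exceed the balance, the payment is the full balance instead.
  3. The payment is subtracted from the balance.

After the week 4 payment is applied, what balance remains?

Week 1: $43,146.58 − $10,916.19 → $32,230.39
Week 2: $32,230.39 − $10,916.19 → $21,314.20
Week 3: $21,314.20 − $10,916.19 → $10,398.01
Week 4: $10,398.01 − $10,398.01 → $0.00

$0.00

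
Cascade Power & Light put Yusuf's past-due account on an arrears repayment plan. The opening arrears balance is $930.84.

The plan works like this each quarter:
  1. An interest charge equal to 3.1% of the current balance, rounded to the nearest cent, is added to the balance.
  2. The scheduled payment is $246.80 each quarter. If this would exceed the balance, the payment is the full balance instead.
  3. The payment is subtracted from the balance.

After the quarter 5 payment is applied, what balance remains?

Quarter 1: $930.84 +$28.86 interest = $959.70; pay $246.80 → $712.90
Quarter 2: $712.90 +$22.10 interest = $735.00; pay $246.80 → $488.20
Quarter 3: $488.20 +$15.13 interest = $503.33; pay $246.80 → $256.53
Quarter 4: $256.53 +$7.95 interest = $264.48; pay $246.80 → $17.68
Quarter 5: $17.68 +$0.55 interest = $18.23; pay $18.23 → $0.00

$0.00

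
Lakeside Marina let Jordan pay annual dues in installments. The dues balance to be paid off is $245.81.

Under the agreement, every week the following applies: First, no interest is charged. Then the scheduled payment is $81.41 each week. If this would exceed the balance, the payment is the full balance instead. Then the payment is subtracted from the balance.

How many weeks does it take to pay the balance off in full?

Week 1: $245.81 − $81.41 → $164.40
Week 2: $164.40 − $81.41 → $82.99
Week 3: $82.99 − $81.41 → $1.58
Week 4: $1.58 − $1.58 → $0.00
Balance reaches $0.00 in week 4.

4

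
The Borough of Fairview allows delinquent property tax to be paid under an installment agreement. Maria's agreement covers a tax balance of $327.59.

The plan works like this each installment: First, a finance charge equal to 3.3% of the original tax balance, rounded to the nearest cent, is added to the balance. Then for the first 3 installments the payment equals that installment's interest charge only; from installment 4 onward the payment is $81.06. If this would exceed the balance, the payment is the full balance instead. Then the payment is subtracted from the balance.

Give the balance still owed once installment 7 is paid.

$46.59

Installment 1: opening $327.59; interest $10.81 → $338.40; payment $10.81; balance $327.59
Installment 2: opening $327.59; interest $10.81 → $338.40; payment $10.81; balance $327.59
Installment 3: opening $327.59; interest $10.81 → $338.40; payment $10.81; balance $327.59
Installment 4: opening $327.59; interest $10.81 → $338.40; payment $81.06; balance $257.34
Installment 5: opening $257.34; interest $10.81 → $268.15; payment $81.06; balance $187.09
Installment 6: opening $187.09; interest $10.81 → $197.90; payment $81.06; balance $116.84
Installment 7: opening $116.84; interest $10.81 → $127.65; payment $81.06; balance $46.59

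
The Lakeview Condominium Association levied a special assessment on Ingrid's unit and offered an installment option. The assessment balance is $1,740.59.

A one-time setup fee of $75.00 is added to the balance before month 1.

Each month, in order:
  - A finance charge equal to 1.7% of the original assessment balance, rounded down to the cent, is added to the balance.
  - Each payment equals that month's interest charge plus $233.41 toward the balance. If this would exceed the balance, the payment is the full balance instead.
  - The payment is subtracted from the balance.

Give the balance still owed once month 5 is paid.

$648.54

# | Opening | Interest | Payment | End bal
1 | $1,815.59 | $29.59 | $263.00 | $1,582.18
2 | $1,582.18 | $29.59 | $263.00 | $1,348.77
3 | $1,348.77 | $29.59 | $263.00 | $1,115.36
4 | $1,115.36 | $29.59 | $263.00 | $881.95
5 | $881.95 | $29.59 | $263.00 | $648.54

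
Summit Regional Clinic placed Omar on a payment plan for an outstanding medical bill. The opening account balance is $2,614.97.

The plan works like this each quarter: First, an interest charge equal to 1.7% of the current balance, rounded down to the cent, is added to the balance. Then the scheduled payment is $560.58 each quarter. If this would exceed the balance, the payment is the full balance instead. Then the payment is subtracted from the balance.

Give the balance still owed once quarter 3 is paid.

$1,040.11

Quarter 1: opening $2,614.97; interest $44.45 → $2,659.42; payment $560.58; balance $2,098.84
Quarter 2: opening $2,098.84; interest $35.68 → $2,134.52; payment $560.58; balance $1,573.94
Quarter 3: opening $1,573.94; interest $26.75 → $1,600.69; payment $560.58; balance $1,040.11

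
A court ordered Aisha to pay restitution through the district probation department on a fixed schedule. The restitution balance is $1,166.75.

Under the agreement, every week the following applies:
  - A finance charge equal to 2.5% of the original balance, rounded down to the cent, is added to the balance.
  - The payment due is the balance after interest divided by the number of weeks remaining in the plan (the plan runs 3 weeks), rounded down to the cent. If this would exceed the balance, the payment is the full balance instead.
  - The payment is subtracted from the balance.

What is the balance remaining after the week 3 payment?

Week 1: opening $1,166.75; interest $29.16 → $1,195.91; payment $398.63; balance $797.28
Week 2: opening $797.28; interest $29.16 → $826.44; payment $413.22; balance $413.22
Week 3: opening $413.22; interest $29.16 → $442.38; payment $442.38; balance $0.00

$0.00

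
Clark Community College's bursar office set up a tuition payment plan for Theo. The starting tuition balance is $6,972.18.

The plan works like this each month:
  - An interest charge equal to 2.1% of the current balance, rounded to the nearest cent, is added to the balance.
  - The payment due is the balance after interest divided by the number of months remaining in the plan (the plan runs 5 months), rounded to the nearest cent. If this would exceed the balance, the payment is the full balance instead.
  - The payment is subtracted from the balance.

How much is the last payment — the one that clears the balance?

$1,547.13

Month 1: opening $6,972.18; interest $146.42 → $7,118.60; payment $1,423.72; balance $5,694.88
Month 2: opening $5,694.88; interest $119.59 → $5,814.47; payment $1,453.62; balance $4,360.85
Month 3: opening $4,360.85; interest $91.58 → $4,452.43; payment $1,484.14; balance $2,968.29
Month 4: opening $2,968.29; interest $62.33 → $3,030.62; payment $1,515.31; balance $1,515.31
Month 5: opening $1,515.31; interest $31.82 → $1,547.13; payment $1,547.13; balance $0.00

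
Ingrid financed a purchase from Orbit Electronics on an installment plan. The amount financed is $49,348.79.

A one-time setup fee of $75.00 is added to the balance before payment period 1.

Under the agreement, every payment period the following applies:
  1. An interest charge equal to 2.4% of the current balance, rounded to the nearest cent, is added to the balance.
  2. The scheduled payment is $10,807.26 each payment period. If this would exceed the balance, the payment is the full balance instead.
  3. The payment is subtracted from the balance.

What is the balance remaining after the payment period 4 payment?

$9,531.69

Payment period 1: opening $49,423.79; interest $1,186.17 → $50,609.96; payment $10,807.26; balance $39,802.70
Payment period 2: opening $39,802.70; interest $955.26 → $40,757.96; payment $10,807.26; balance $29,950.70
Payment period 3: opening $29,950.70; interest $718.82 → $30,669.52; payment $10,807.26; balance $19,862.26
Payment period 4: opening $19,862.26; interest $476.69 → $20,338.95; payment $10,807.26; balance $9,531.69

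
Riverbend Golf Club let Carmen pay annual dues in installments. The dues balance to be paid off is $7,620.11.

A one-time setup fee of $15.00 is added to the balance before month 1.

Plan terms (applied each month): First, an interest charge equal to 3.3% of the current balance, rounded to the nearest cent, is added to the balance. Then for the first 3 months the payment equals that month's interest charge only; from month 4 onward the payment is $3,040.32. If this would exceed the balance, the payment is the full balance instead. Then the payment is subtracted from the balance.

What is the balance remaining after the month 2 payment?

# | Opening | Interest | Payment | End bal
1 | $7,635.11 | $251.96 | $251.96 | $7,635.11
2 | $7,635.11 | $251.96 | $251.96 | $7,635.11

$7,635.11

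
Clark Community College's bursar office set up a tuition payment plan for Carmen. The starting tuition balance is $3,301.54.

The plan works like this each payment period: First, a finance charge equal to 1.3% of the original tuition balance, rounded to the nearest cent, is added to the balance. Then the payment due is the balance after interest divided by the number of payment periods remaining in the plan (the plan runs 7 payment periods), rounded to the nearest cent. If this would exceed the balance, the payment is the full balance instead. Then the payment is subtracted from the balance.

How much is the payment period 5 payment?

Payment period 1: opening $3,301.54; interest $42.92 → $3,344.46; payment $477.78; balance $2,866.68
Payment period 2: opening $2,866.68; interest $42.92 → $2,909.60; payment $484.93; balance $2,424.67
Payment period 3: opening $2,424.67; interest $42.92 → $2,467.59; payment $493.52; balance $1,974.07
Payment period 4: opening $1,974.07; interest $42.92 → $2,016.99; payment $504.25; balance $1,512.74
Payment period 5: opening $1,512.74; interest $42.92 → $1,555.66; payment $518.55; balance $1,037.11

$518.55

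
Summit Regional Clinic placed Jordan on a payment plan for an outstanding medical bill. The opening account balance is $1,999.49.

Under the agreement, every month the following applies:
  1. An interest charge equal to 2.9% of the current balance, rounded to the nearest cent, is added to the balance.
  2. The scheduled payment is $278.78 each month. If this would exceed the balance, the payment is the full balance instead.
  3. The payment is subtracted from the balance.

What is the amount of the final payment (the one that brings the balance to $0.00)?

$44.31

Month 1: $1,999.49 +$57.99 interest = $2,057.48; pay $278.78 → $1,778.70
Month 2: $1,778.70 +$51.58 interest = $1,830.28; pay $278.78 → $1,551.50
Month 3: $1,551.50 +$44.99 interest = $1,596.49; pay $278.78 → $1,317.71
Month 4: $1,317.71 +$38.21 interest = $1,355.92; pay $278.78 → $1,077.14
Month 5: $1,077.14 +$31.24 interest = $1,108.38; pay $278.78 → $829.60
Month 6: $829.60 +$24.06 interest = $853.66; pay $278.78 → $574.88
Month 7: $574.88 +$16.67 interest = $591.55; pay $278.78 → $312.77
Month 8: $312.77 +$9.07 interest = $321.84; pay $278.78 → $43.06
Month 9: $43.06 +$1.25 interest = $44.31; pay $44.31 → $0.00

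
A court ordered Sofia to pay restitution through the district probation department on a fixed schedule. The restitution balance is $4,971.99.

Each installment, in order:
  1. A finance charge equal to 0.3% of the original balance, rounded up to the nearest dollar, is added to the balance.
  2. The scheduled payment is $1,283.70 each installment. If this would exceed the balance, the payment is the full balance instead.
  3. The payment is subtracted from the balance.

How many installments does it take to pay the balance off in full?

Installment 1: opening $4,971.99; interest $15.00 → $4,986.99; payment $1,283.70; balance $3,703.29
Installment 2: opening $3,703.29; interest $15.00 → $3,718.29; payment $1,283.70; balance $2,434.59
Installment 3: opening $2,434.59; interest $15.00 → $2,449.59; payment $1,283.70; balance $1,165.89
Installment 4: opening $1,165.89; interest $15.00 → $1,180.89; payment $1,180.89; balance $0.00
Balance reaches $0.00 in installment 4.

4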